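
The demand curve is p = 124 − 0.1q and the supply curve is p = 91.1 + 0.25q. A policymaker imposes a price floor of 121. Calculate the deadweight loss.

716.80

Competitive equilibrium: 124 − 0.1q = 91.1 + 0.25q → q* = 94, p* = 114.6.
At the floor p = 121, quantity demanded = (124 − 121)/0.1 = 30.
Sellers' marginal cost at q' = 30: 91.1 + 0.25·30 = 98.6.
Δq = 94 − 30 = 64; wedge = 121 − 98.6 = 22.4.
DWL = ½ × 64 × 22.4 = 716.80.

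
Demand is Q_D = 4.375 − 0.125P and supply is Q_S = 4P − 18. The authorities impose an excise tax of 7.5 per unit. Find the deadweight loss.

In inverse form: demand P = 35 − 8Q, supply P = 4.5 + 0.25Q.
Competitive equilibrium: 35 − 8Q = 4.5 + 0.25Q → Q* = 3.697, P* = 5.4242.
With the tax, the buyer price exceeds the seller price by 7.5: (35 − 8Q) − (4.5 + 0.25Q) = 7.5 → Q' = 2.7879.
ΔQ = 3.697 − 2.7879 = 0.9091; the wedge equals the tax, 7.5.
The triangle = ½ × 0.9091 × 7.5 = 3.41.

3.41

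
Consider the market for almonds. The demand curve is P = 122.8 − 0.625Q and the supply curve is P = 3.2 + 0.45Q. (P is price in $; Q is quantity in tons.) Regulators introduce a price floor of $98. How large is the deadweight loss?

Competitive equilibrium: 122.8 − 0.625Q = 3.2 + 0.45Q → Q* = 111.2558, P* = 53.2651.
At the floor P = 98, quantity demanded = (122.8 − 98)/0.625 = 39.68.
Sellers' marginal cost at Q' = 39.68: 3.2 + 0.45·39.68 = 21.056.
ΔQ = 111.2558 − 39.68 = 71.5758; wedge = 98 − 21.056 = 76.944.
Welfare loss = ½ × 71.5758 × 76.944 = $2753.66.

$2753.66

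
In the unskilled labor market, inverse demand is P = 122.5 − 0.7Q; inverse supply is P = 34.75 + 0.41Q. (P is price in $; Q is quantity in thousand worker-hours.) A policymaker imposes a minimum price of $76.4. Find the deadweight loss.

Competitive equilibrium: 122.5 − 0.7Q = 34.75 + 0.41Q → Q* = 79.0541, P* = 67.1622.
At the floor P = 76.4, quantity demanded = (122.5 − 76.4)/0.7 = 65.8571.
Sellers' marginal cost at Q' = 65.8571: 34.75 + 0.41·65.8571 = 61.7514.
ΔQ = 79.0541 − 65.8571 = 13.197; wedge = 76.4 − 61.7514 = 14.6486.
The triangle = ½ × 13.197 × 14.6486 = $96.66 thousand.

$96.66 thousand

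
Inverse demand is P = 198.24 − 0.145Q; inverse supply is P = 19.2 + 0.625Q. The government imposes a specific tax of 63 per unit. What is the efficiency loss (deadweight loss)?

2577.27

Competitive equilibrium: 198.24 − 0.145Q = 19.2 + 0.625Q → Q* = 232.5195, P* = 164.5247.
With the tax, the buyer price exceeds the seller price by 63: (198.24 − 0.145Q) − (19.2 + 0.625Q) = 63 → Q' = 150.7013.
ΔQ = 232.5195 − 150.7013 = 81.8182; the wedge equals the tax, 63.
The triangle = ½ × 81.8182 × 63 = 2577.27.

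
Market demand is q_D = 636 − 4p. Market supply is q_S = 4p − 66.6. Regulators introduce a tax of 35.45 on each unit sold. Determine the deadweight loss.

1256.70

In inverse form: demand p = 159 − 0.25q, supply p = 16.65 + 0.25q.
Competitive equilibrium: 159 − 0.25q = 16.65 + 0.25q → q* = 284.7, p* = 87.825.
With the tax, the buyer price exceeds the seller price by 35.45: (159 − 0.25q) − (16.65 + 0.25q) = 35.45 → q' = 213.8.
Δq = 284.7 − 213.8 = 70.9; the wedge equals the tax, 35.45.
Deadweight loss = ½ × 70.9 × 35.45 = 1256.70.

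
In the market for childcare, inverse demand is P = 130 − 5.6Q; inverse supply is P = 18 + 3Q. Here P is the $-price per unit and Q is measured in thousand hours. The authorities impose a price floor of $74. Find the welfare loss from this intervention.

Competitive equilibrium: 130 − 5.6Q = 18 + 3Q → Q* = 13.0233, P* = 57.0698.
At the floor P = 74, quantity demanded = (130 − 74)/5.6 = 10.
Sellers' marginal cost at Q' = 10: 18 + 3·10 = 48.
ΔQ = 13.0233 − 10 = 3.0233; wedge = 74 − 48 = 26.
Deadweight loss = ½ × 3.0233 × 26 = $39.30 thousand.

$39.30 thousand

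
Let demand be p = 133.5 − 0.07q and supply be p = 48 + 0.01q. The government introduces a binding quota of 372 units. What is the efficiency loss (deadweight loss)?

Competitive equilibrium: 133.5 − 0.07q = 48 + 0.01q → q* = 1068.75, p* = 58.6875.
At q = 372: demand price = 133.5 − 0.07·372 = 107.46; supply price = 48 + 0.01·372 = 51.72.
Δq = 1068.75 − 372 = 696.75; wedge = 107.46 − 51.72 = 55.74.
DWL = ½ × 696.75 × 55.74 = 19418.42.

19418.42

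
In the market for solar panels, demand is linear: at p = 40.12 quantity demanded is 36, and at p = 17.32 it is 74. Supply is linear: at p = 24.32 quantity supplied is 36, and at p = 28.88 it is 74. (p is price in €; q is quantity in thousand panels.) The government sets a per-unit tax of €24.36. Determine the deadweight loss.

€412.09 thousand

Demand slope = (17.32 − 40.12)/(74 − 36) = −0.6, so p = 61.72 − 0.6q.
Supply slope = (28.88 − 24.32)/(74 − 36) = 0.12, so p = 20 + 0.12q.
Competitive equilibrium: 61.72 − 0.6q = 20 + 0.12q → q* = 57.9444, p* = 26.9533.
With the tax, the buyer price exceeds the seller price by 24.36: (61.72 − 0.6q) − (20 + 0.12q) = 24.36 → q' = 24.1111.
Δq = 57.9444 − 24.1111 = 33.8333; the wedge equals the tax, 24.36.
Welfare loss = ½ × 33.8333 × 24.36 = €412.09 thousand.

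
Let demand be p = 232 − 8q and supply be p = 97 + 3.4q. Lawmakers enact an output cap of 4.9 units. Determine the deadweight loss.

274.70

Competitive equilibrium: 232 − 8q = 97 + 3.4q → q* = 11.8421, p* = 137.2632.
At q = 4.9: demand price = 232 − 8·4.9 = 192.8; supply price = 97 + 3.4·4.9 = 113.66.
Δq = 11.8421 − 4.9 = 6.9421; wedge = 192.8 − 113.66 = 79.14.
The triangle = ½ × 6.9421 × 79.14 = 274.70.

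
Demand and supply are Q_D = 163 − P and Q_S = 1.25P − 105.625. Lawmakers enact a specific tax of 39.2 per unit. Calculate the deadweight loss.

426.84

In inverse form: demand P = 163 − Q, supply P = 84.5 + 0.8Q.
Competitive equilibrium: 163 − Q = 84.5 + 0.8Q → Q* = 43.6111, P* = 119.3889.
With the tax, the buyer price exceeds the seller price by 39.2: (163 − Q) − (84.5 + 0.8Q) = 39.2 → Q' = 21.8333.
ΔQ = 43.6111 − 21.8333 = 21.7778; the wedge equals the tax, 39.2.
DWL = ½ × 21.7778 × 39.2 = 426.84.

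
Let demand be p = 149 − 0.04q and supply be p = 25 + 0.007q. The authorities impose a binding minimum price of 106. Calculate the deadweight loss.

57431.66

Competitive equilibrium: 149 − 0.04q = 25 + 0.007q → q* = 2638.2979, p* = 43.4681.
At the floor p = 106, quantity demanded = (149 − 106)/0.04 = 1075.
Sellers' marginal cost at q' = 1075: 25 + 0.007·1075 = 32.525.
Δq = 2638.2979 − 1075 = 1563.2979; wedge = 106 − 32.525 = 73.475.
The triangle = ½ × 1563.2979 × 73.475 = 57431.66.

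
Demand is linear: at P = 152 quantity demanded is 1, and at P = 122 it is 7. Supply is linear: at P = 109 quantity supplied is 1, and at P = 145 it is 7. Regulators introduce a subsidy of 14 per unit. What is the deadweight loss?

Demand slope = (122 − 152)/(7 − 1) = −5, so P = 157 − 5Q.
Supply slope = (145 − 109)/(7 − 1) = 6, so P = 103 + 6Q.
Competitive equilibrium: 157 − 5Q = 103 + 6Q → Q* = 4.9091, P* = 132.4545.
The subsidy lowers effective supply by 14: P = 89 + 6Q.
New quantity: 157 − 5Q = 89 + 6Q → Q' = 6.1818.
Overproduction ΔQ = 6.1818 − 4.9091 = 1.2727; wedge = subsidy = 14.
DWL = ½ × 1.2727 × 14 = 8.91.

8.91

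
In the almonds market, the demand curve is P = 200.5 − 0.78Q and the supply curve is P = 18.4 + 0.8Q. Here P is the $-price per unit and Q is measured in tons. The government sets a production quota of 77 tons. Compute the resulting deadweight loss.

Competitive equilibrium: 200.5 − 0.78Q = 18.4 + 0.8Q → Q* = 115.2532, P* = 110.6025.
At Q = 77: demand price = 200.5 − 0.78·77 = 140.44; supply price = 18.4 + 0.8·77 = 80.
ΔQ = 115.2532 − 77 = 38.2532; wedge = 140.44 − 80 = 60.44.
Deadweight loss = ½ × 38.2532 × 60.44 = $1156.01.

$1156.01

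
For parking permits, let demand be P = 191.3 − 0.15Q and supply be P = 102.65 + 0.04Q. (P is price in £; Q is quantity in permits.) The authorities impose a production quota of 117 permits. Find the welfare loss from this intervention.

£11609.52

Competitive equilibrium: 191.3 − 0.15Q = 102.65 + 0.04Q → Q* = 466.5789, P* = 121.3132.
At Q = 117: demand price = 191.3 − 0.15·117 = 173.75; supply price = 102.65 + 0.04·117 = 107.33.
ΔQ = 466.5789 − 117 = 349.5789; wedge = 173.75 − 107.33 = 66.42.
The triangle = ½ × 349.5789 × 66.42 = £11609.52.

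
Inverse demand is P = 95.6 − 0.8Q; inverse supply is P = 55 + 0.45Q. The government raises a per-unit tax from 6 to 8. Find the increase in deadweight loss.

Competitive equilibrium: 95.6 − 0.8Q = 55 + 0.45Q → Q* = 32.48, P* = 69.616.
For a per-unit tax t: ΔQ = t/1.25, so DWL = ½·t·(t/1.25) = t²/2.5.
At t = 6: DWL = 14.4. At t = 8: DWL = 25.6.
Increase = 25.6 − 14.4 = 11.20.

11.20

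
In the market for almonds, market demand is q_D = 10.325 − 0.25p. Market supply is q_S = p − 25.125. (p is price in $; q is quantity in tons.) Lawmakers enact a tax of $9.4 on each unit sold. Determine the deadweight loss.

In inverse form: demand p = 41.3 − 4q, supply p = 25.125 + q.
Competitive equilibrium: 41.3 − 4q = 25.125 + q → q* = 3.235, p* = 28.36.
With the tax, the buyer price exceeds the seller price by 9.4: (41.3 − 4q) − (25.125 + q) = 9.4 → q' = 1.355.
Δq = 3.235 − 1.355 = 1.88; the wedge equals the tax, 9.4.
Welfare loss = ½ × 1.88 × 9.4 = $8.836.

$8.836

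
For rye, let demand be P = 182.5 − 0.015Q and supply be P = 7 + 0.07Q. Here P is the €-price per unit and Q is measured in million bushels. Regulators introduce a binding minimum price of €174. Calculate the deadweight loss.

€95375.16 million

Competitive equilibrium: 182.5 − 0.015Q = 7 + 0.07Q → Q* = 2064.70588, P* = 151.52941.
At the floor P = 174, quantity demanded = (182.5 − 174)/0.015 = 566.66667.
Sellers' marginal cost at Q' = 566.66667: 7 + 0.07·566.66667 = 46.66667.
ΔQ = 2064.70588 − 566.66667 = 1498.03921; wedge = 174 − 46.66667 = 127.33333.
Deadweight loss = ½ × 1498.03921 × 127.33333 = €95375.16 million.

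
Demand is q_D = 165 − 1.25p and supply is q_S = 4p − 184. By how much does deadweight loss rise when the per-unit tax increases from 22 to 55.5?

1236.31

In inverse form: demand p = 132 − 0.8q, supply p = 46 + 0.25q.
Competitive equilibrium: 132 − 0.8q = 46 + 0.25q → q* = 81.9048, p* = 66.4762.
For a per-unit tax t: Δq = t/1.05, so DWL = ½·t·(t/1.05) = t²/2.1.
At t = 22: DWL = 230.476. At t = 55.5: DWL = 1466.786.
Increase = 1466.786 − 230.476 = 1236.31.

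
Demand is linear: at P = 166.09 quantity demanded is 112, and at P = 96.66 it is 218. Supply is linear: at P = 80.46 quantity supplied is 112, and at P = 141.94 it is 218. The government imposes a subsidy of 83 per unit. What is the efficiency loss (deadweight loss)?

2789.07

Demand slope = (96.66 − 166.09)/(218 − 112) = −0.655, so P = 239.45 − 0.655Q.
Supply slope = (141.94 − 80.46)/(218 − 112) = 0.58, so P = 15.5 + 0.58Q.
Competitive equilibrium: 239.45 − 0.655Q = 15.5 + 0.58Q → Q* = 181.336, P* = 120.6749.
The subsidy lowers effective supply by 83: P = 0.58Q − 67.5.
New quantity: 239.45 − 0.655Q = 0.58Q − 67.5 → Q' = 248.5425.
Overproduction ΔQ = 248.5425 − 181.336 = 67.2065; wedge = subsidy = 83.
Deadweight loss = ½ × 67.2065 × 83 = 2789.07.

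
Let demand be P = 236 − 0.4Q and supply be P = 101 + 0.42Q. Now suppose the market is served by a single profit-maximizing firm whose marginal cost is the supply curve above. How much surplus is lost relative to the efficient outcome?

Competitive equilibrium: 236 − 0.4Q = 101 + 0.42Q → Q* = 164.6341, P* = 170.1463.
Marginal revenue: MR = 236 − 0.8Q. Set MR = MC: 236 − 0.8Q = 101 + 0.42Q → Q_m = 110.6557.
Price P_m = 236 − 0.4·110.6557 = 191.7377; MC(Q_m) = 101 + 0.42·110.6557 = 147.4754.
Competitive Q* = 164.6341, so ΔQ = 53.9784; wedge = 191.7377 − 147.4754 = 44.2623.
The triangle = ½ × 53.9784 × 44.2623 = 1194.60.

1194.60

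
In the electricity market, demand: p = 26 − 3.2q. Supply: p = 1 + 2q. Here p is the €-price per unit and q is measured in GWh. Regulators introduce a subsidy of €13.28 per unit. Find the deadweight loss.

€16.96

Competitive equilibrium: 26 − 3.2q = 1 + 2q → q* = 4.8077, p* = 10.6154.
The subsidy lowers effective supply by 13.28: p = 2q − 12.28.
New quantity: 26 − 3.2q = 2q − 12.28 → q' = 7.3615.
Overproduction Δq = 7.3615 − 4.8077 = 2.5538; wedge = subsidy = 13.28.
The triangle = ½ × 2.5538 × 13.28 = €16.96.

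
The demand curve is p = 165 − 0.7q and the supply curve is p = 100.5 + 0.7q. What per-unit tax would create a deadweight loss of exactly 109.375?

17.5

Competitive equilibrium: 165 − 0.7q = 100.5 + 0.7q → q* = 46.0714, p* = 132.75.
A tax t gives Δq = t/1.4 and wedge t, so DWL = t²/2.8.
t²/2.8 = 109.375 → t² = 306.25 → t = 17.5.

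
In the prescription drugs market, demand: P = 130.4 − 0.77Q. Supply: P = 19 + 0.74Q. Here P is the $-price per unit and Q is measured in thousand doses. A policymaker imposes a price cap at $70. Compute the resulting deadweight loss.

Competitive equilibrium: 130.4 − 0.77Q = 19 + 0.74Q → Q* = 73.7748, P* = 73.5934.
At the ceiling P = 70, quantity supplied = (70 − 19)/0.74 = 68.9189.
Willingness to pay at Q' = 68.9189: 130.4 − 0.77·68.9189 = 77.3324.
ΔQ = 73.7748 − 68.9189 = 4.8559; wedge = 77.3324 − 70 = 7.3324.
DWL = ½ × 4.8559 × 7.3324 = $17.80 thousand.

$17.80 thousand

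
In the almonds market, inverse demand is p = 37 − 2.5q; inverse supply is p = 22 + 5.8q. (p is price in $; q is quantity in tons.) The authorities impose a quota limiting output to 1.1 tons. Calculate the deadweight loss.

$2.08

Competitive equilibrium: 37 − 2.5q = 22 + 5.8q → q* = 1.8072, p* = 32.4819.
At q = 1.1: demand price = 37 − 2.5·1.1 = 34.25; supply price = 22 + 5.8·1.1 = 28.38.
Δq = 1.8072 − 1.1 = 0.7072; wedge = 34.25 − 28.38 = 5.87.
Deadweight loss = ½ × 0.7072 × 5.87 = $2.08.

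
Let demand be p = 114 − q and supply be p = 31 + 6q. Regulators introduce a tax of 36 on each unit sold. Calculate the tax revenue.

241.71

Competitive equilibrium: 114 − q = 31 + 6q → q* = 11.8571, p* = 102.1429.
With the tax, the buyer price exceeds the seller price by 36: (114 − q) − (31 + 6q) = 36 → q' = 6.7143.
Tax revenue = 36 × 6.7143 = 241.71.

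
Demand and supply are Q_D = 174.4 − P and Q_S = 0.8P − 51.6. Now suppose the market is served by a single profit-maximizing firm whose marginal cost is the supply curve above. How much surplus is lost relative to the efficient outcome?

In inverse form: demand P = 174.4 − Q, supply P = 64.5 + 1.25Q.
Competitive equilibrium: 174.4 − Q = 64.5 + 1.25Q → Q* = 48.8444, P* = 125.5556.
Marginal revenue: MR = 174.4 − 2Q. Set MR = MC: 174.4 − 2Q = 64.5 + 1.25Q → Q_m = 33.8154.
Price P_m = 174.4 − 1·33.8154 = 140.5846; MC(Q_m) = 64.5 + 1.25·33.8154 = 106.7693.
Competitive Q* = 48.8444, so ΔQ = 15.029; wedge = 140.5846 − 106.7693 = 33.8153.
The triangle = ½ × 15.029 × 33.8153 = 254.11.

254.11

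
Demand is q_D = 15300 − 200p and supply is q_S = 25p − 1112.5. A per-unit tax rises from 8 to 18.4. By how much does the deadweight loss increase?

In inverse form: demand p = 76.5 − 0.005q, supply p = 44.5 + 0.04q.
Competitive equilibrium: 76.5 − 0.005q = 44.5 + 0.04q → q* = 711.1111, p* = 72.9444.
For a per-unit tax t: Δq = t/0.045, so DWL = ½·t·(t/0.045) = t²/0.09.
At t = 8: DWL = 711.111. At t = 18.4: DWL = 3761.778.
Increase = 3761.778 − 711.111 = 3050.67.

3050.67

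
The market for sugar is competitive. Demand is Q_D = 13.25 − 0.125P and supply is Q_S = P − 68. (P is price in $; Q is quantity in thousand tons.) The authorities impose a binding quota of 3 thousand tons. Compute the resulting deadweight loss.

$6.72 thousand

In inverse form: demand P = 106 − 8Q, supply P = 68 + Q.
Competitive equilibrium: 106 − 8Q = 68 + Q → Q* = 4.2222, P* = 72.2222.
At Q = 3: demand price = 106 − 8·3 = 82; supply price = 68 + 1·3 = 71.
ΔQ = 4.2222 − 3 = 1.2222; wedge = 82 − 71 = 11.
Welfare loss = ½ × 1.2222 × 11 = $6.72 thousand.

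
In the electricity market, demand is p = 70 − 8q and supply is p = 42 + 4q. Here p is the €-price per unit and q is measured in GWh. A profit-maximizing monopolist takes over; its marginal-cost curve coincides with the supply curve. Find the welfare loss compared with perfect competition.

€5.23

Competitive equilibrium: 70 − 8q = 42 + 4q → q* = 2.3333, p* = 51.3333.
Marginal revenue: MR = 70 − 16q. Set MR = MC: 70 − 16q = 42 + 4q → q_m = 1.4.
Price p_m = 70 − 8·1.4 = 58.8; MC(q_m) = 42 + 4·1.4 = 47.6.
Competitive q* = 2.3333, so Δq = 0.9333; wedge = 58.8 − 47.6 = 11.2.
The triangle = ½ × 0.9333 × 11.2 = €5.23.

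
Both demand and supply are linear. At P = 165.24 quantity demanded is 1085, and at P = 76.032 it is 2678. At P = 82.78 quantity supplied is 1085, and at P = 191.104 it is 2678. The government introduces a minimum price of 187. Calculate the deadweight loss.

68820.79

Demand slope = (76.032 − 165.24)/(2678 − 1085) = −0.056, so P = 226 − 0.056Q.
Supply slope = (191.104 − 82.78)/(2678 − 1085) = 0.068, so P = 9 + 0.068Q.
Competitive equilibrium: 226 − 0.056Q = 9 + 0.068Q → Q* = 1750, P* = 128.
At the floor P = 187, quantity demanded = (226 − 187)/0.056 = 696.42857.
Sellers' marginal cost at Q' = 696.42857: 9 + 0.068·696.42857 = 56.35714.
ΔQ = 1750 − 696.42857 = 1053.57143; wedge = 187 − 56.35714 = 130.64286.
Welfare loss = ½ × 1053.57143 × 130.64286 = 68820.79.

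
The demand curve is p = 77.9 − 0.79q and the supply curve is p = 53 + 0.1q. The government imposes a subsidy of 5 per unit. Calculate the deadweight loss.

14.04

Competitive equilibrium: 77.9 − 0.79q = 53 + 0.1q → q* = 27.97753, p* = 55.79775.
The subsidy lowers effective supply by 5: p = 48 + 0.1q.
New quantity: 77.9 − 0.79q = 48 + 0.1q → q' = 33.59551.
Overproduction Δq = 33.59551 − 27.97753 = 5.61798; wedge = subsidy = 5.
DWL = ½ × 5.61798 × 5 = 14.04.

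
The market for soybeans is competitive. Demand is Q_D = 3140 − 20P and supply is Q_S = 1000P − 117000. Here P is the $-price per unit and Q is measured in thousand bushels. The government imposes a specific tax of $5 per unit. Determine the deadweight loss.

$245.10 thousand

In inverse form: demand P = 157 − 0.05Q, supply P = 117 + 0.001Q.
Competitive equilibrium: 157 − 0.05Q = 117 + 0.001Q → Q* = 784.3137, P* = 117.7843.
With the tax, the buyer price exceeds the seller price by 5: (157 − 0.05Q) − (117 + 0.001Q) = 5 → Q' = 686.2745.
ΔQ = 784.3137 − 686.2745 = 98.0392; the wedge equals the tax, 5.
The triangle = ½ × 98.0392 × 5 = $245.10 thousand.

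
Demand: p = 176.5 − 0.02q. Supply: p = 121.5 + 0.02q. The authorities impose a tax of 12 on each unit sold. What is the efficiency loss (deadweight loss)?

1800

Competitive equilibrium: 176.5 − 0.02q = 121.5 + 0.02q → q* = 1375, p* = 149.
With the tax, the buyer price exceeds the seller price by 12: (176.5 − 0.02q) − (121.5 + 0.02q) = 12 → q' = 1075.
Δq = 1375 − 1075 = 300; the wedge equals the tax, 12.
DWL = ½ × 300 × 12 = 1800.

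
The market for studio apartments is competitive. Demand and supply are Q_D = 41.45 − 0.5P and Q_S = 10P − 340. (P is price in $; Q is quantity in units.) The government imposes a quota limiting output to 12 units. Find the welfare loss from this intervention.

In inverse form: demand P = 82.9 − 2Q, supply P = 34 + 0.1Q.
Competitive equilibrium: 82.9 − 2Q = 34 + 0.1Q → Q* = 23.2857, P* = 36.3286.
At Q = 12: demand price = 82.9 − 2·12 = 58.9; supply price = 34 + 0.1·12 = 35.2.
ΔQ = 23.2857 − 12 = 11.2857; wedge = 58.9 − 35.2 = 23.7.
Welfare loss = ½ × 11.2857 × 23.7 = $133.74.

$133.74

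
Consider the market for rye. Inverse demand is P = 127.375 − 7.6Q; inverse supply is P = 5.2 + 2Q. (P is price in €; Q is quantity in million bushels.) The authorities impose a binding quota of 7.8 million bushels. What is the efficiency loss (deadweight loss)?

Competitive equilibrium: 127.375 − 7.6Q = 5.2 + 2Q → Q* = 12.7266, P* = 30.6531.
At Q = 7.8: demand price = 127.375 − 7.6·7.8 = 68.095; supply price = 5.2 + 2·7.8 = 20.8.
ΔQ = 12.7266 − 7.8 = 4.9266; wedge = 68.095 − 20.8 = 47.295.
Deadweight loss = ½ × 4.9266 × 47.295 = €116.50 million.

€116.50 million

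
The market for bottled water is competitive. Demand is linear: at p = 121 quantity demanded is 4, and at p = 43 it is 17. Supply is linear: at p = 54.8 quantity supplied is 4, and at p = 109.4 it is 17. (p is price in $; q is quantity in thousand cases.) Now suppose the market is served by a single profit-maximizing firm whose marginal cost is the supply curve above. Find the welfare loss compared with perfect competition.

$76.99 thousand

Demand slope = (43 − 121)/(17 − 4) = −6, so p = 145 − 6q.
Supply slope = (109.4 − 54.8)/(17 − 4) = 4.2, so p = 38 + 4.2q.
Competitive equilibrium: 145 − 6q = 38 + 4.2q → q* = 10.4902, p* = 82.0588.
Marginal revenue: MR = 145 − 12q. Set MR = MC: 145 − 12q = 38 + 4.2q → q_m = 6.6049.
Price p_m = 145 − 6·6.6049 = 105.3706; MC(q_m) = 38 + 4.2·6.6049 = 65.7406.
Competitive q* = 10.4902, so Δq = 3.8853; wedge = 105.3706 − 65.7406 = 39.63.
Deadweight loss = ½ × 3.8853 × 39.63 = $76.99 thousand.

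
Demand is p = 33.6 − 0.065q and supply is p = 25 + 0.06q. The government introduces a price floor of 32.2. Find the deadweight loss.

139.60

Competitive equilibrium: 33.6 − 0.065q = 25 + 0.06q → q* = 68.8, p* = 29.128.
At the floor p = 32.2, quantity demanded = (33.6 − 32.2)/0.065 = 21.5385.
Sellers' marginal cost at q' = 21.5385: 25 + 0.06·21.5385 = 26.2923.
Δq = 68.8 − 21.5385 = 47.2615; wedge = 32.2 − 26.2923 = 5.9077.
The triangle = ½ × 47.2615 × 5.9077 = 139.60.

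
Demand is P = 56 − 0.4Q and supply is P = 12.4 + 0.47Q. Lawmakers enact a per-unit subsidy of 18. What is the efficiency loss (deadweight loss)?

186.21

Competitive equilibrium: 56 − 0.4Q = 12.4 + 0.47Q → Q* = 50.1149, P* = 35.954.
The subsidy lowers effective supply by 18: P = 0.47Q − 5.6.
New quantity: 56 − 0.4Q = 0.47Q − 5.6 → Q' = 70.8046.
Overproduction ΔQ = 70.8046 − 50.1149 = 20.6897; wedge = subsidy = 18.
Deadweight loss = ½ × 20.6897 × 18 = 186.21.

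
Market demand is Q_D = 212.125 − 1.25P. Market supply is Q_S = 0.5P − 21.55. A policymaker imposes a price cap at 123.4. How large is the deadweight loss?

35.91

In inverse form: demand P = 169.7 − 0.8Q, supply P = 43.1 + 2Q.
Competitive equilibrium: 169.7 − 0.8Q = 43.1 + 2Q → Q* = 45.2143, P* = 133.5286.
At the ceiling P = 123.4, quantity supplied = (123.4 − 43.1)/2 = 40.15.
Willingness to pay at Q' = 40.15: 169.7 − 0.8·40.15 = 137.58.
ΔQ = 45.2143 − 40.15 = 5.0643; wedge = 137.58 − 123.4 = 14.18.
Deadweight loss = ½ × 5.0643 × 14.18 = 35.91.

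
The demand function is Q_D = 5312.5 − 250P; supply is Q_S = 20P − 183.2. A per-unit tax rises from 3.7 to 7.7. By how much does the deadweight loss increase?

422.22

In inverse form: demand P = 21.25 − 0.004Q, supply P = 9.16 + 0.05Q.
Competitive equilibrium: 21.25 − 0.004Q = 9.16 + 0.05Q → Q* = 223.8889, P* = 20.3544.
For a per-unit tax t: ΔQ = t/0.054, so DWL = ½·t·(t/0.054) = t²/0.108.
At t = 3.7: DWL = 126.759. At t = 7.7: DWL = 548.981.
Increase = 548.981 − 126.759 = 422.22.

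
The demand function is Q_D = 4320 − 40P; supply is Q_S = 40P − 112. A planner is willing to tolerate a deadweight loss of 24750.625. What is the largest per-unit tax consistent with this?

In inverse form: demand P = 108 − 0.025Q, supply P = 2.8 + 0.025Q.
Competitive equilibrium: 108 − 0.025Q = 2.8 + 0.025Q → Q* = 2104, P* = 55.4.
A tax t gives ΔQ = t/0.05 and wedge t, so DWL = t²/0.1.
t²/0.1 = 24750.625 → t² = 2475.0625 → t = 49.75.

49.75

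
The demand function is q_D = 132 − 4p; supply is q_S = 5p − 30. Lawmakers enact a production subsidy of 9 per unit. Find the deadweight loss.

In inverse form: demand p = 33 − 0.25q, supply p = 6 + 0.2q.
Competitive equilibrium: 33 − 0.25q = 6 + 0.2q → q* = 60, p* = 18.
The subsidy lowers effective supply by 9: p = 0.2q − 3.
New quantity: 33 − 0.25q = 0.2q − 3 → q' = 80.
Overproduction Δq = 80 − 60 = 20; wedge = subsidy = 9.
Deadweight loss = ½ × 20 × 9 = 90.

90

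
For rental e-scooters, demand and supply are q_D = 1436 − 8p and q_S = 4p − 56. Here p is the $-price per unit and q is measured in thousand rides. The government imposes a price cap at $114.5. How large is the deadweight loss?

In inverse form: demand p = 179.5 − 0.125q, supply p = 14 + 0.25q.
Competitive equilibrium: 179.5 − 0.125q = 14 + 0.25q → q* = 441.3333, p* = 124.3333.
At the ceiling p = 114.5, quantity supplied = (114.5 − 14)/0.25 = 402.
Willingness to pay at q' = 402: 179.5 − 0.125·402 = 129.25.
Δq = 441.3333 − 402 = 39.3333; wedge = 129.25 − 114.5 = 14.75.
Deadweight loss = ½ × 39.3333 × 14.75 = $290.08 thousand.

$290.08 thousand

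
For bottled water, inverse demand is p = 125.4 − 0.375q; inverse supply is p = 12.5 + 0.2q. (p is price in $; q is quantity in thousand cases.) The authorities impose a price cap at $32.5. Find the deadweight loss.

$2668.83 thousand

Competitive equilibrium: 125.4 − 0.375q = 12.5 + 0.2q → q* = 196.3478, p* = 51.7696.
At the ceiling p = 32.5, quantity supplied = (32.5 − 12.5)/0.2 = 100.
Willingness to pay at q' = 100: 125.4 − 0.375·100 = 87.9.
Δq = 196.3478 − 100 = 96.3478; wedge = 87.9 − 32.5 = 55.4.
Welfare loss = ½ × 96.3478 × 55.4 = $2668.83 thousand.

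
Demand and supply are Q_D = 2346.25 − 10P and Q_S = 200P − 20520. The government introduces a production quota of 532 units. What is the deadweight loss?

27624.32

In inverse form: demand P = 234.625 − 0.1Q, supply P = 102.6 + 0.005Q.
Competitive equilibrium: 234.625 − 0.1Q = 102.6 + 0.005Q → Q* = 1257.381, P* = 108.8869.
At Q = 532: demand price = 234.625 − 0.1·532 = 181.425; supply price = 102.6 + 0.005·532 = 105.26.
ΔQ = 1257.381 − 532 = 725.381; wedge = 181.425 − 105.26 = 76.165.
Deadweight loss = ½ × 725.381 × 76.165 = 27624.32.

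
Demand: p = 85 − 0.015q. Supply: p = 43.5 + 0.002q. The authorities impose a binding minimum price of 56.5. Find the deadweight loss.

2489.41

Competitive equilibrium: 85 − 0.015q = 43.5 + 0.002q → q* = 2441.1765, p* = 48.3824.
At the floor p = 56.5, quantity demanded = (85 − 56.5)/0.015 = 1900.
Sellers' marginal cost at q' = 1900: 43.5 + 0.002·1900 = 47.3.
Δq = 2441.1765 − 1900 = 541.1765; wedge = 56.5 − 47.3 = 9.2.
DWL = ½ × 541.1765 × 9.2 = 2489.41.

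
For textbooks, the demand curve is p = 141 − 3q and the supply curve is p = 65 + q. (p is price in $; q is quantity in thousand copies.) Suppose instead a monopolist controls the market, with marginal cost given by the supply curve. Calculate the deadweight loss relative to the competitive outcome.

$132.61 thousand

Competitive equilibrium: 141 − 3q = 65 + q → q* = 19, p* = 84.
Marginal revenue: MR = 141 − 6q. Set MR = MC: 141 − 6q = 65 + q → q_m = 10.8571.
Price p_m = 141 − 3·10.8571 = 108.4287; MC(q_m) = 65 + 1·10.8571 = 75.8571.
Competitive q* = 19, so Δq = 8.1429; wedge = 108.4287 − 75.8571 = 32.5716.
The triangle = ½ × 8.1429 × 32.5716 = $132.61 thousand.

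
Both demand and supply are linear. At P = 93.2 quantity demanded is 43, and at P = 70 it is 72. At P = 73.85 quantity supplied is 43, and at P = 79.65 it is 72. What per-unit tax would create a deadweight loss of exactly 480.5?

Demand slope = (70 − 93.2)/(72 − 43) = −0.8, so P = 127.6 − 0.8Q.
Supply slope = (79.65 − 73.85)/(72 − 43) = 0.2, so P = 65.25 + 0.2Q.
Competitive equilibrium: 127.6 − 0.8Q = 65.25 + 0.2Q → Q* = 62.35, P* = 77.72.
A tax t gives ΔQ = t/1 and wedge t, so DWL = t²/2.
t²/2 = 480.5 → t² = 961 → t = 31.

31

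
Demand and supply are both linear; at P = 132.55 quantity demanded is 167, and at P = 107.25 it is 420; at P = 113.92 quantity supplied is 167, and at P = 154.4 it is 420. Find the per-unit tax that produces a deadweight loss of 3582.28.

43.16

Demand slope = (107.25 − 132.55)/(420 − 167) = −0.1, so P = 149.25 − 0.1Q.
Supply slope = (154.4 − 113.92)/(420 − 167) = 0.16, so P = 87.2 + 0.16Q.
Competitive equilibrium: 149.25 − 0.1Q = 87.2 + 0.16Q → Q* = 238.6538, P* = 125.3846.
A tax t gives ΔQ = t/0.26 and wedge t, so DWL = t²/0.52.
t²/0.52 = 3582.28 → t² = 1862.7856 → t = 43.16.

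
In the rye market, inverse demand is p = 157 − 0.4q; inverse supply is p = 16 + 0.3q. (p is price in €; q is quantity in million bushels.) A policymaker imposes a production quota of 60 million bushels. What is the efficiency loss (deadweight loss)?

Competitive equilibrium: 157 − 0.4q = 16 + 0.3q → q* = 201.42857, p* = 76.42857.
At q = 60: demand price = 157 − 0.4·60 = 133; supply price = 16 + 0.3·60 = 34.
Δq = 201.42857 − 60 = 141.42857; wedge = 133 − 34 = 99.
DWL = ½ × 141.42857 × 99 = €7000.71 million.

€7000.71 million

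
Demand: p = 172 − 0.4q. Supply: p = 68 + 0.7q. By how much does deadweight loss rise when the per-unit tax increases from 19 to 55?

Competitive equilibrium: 172 − 0.4q = 68 + 0.7q → q* = 94.5455, p* = 134.1818.
For a per-unit tax t: Δq = t/1.1, so DWL = ½·t·(t/1.1) = t²/2.2.
At t = 19: DWL = 164.091. At t = 55: DWL = 1375.
Increase = 1375 − 164.091 = 1210.91.

1210.91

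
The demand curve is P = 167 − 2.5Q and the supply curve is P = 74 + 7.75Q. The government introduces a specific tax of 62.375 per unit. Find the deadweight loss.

Competitive equilibrium: 167 − 2.5Q = 74 + 7.75Q → Q* = 9.0732, P* = 144.3171.
With the tax, the buyer price exceeds the seller price by 62.375: (167 − 2.5Q) − (74 + 7.75Q) = 62.375 → Q' = 2.9878.
ΔQ = 9.0732 − 2.9878 = 6.0854; the wedge equals the tax, 62.375.
DWL = ½ × 6.0854 × 62.375 = 189.79.

189.79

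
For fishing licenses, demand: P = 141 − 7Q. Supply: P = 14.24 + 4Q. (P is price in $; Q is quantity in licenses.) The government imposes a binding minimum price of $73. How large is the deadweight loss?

Competitive equilibrium: 141 − 7Q = 14.24 + 4Q → Q* = 11.5236, P* = 60.3345.
At the floor P = 73, quantity demanded = (141 − 73)/7 = 9.7143.
Sellers' marginal cost at Q' = 9.7143: 14.24 + 4·9.7143 = 53.0972.
ΔQ = 11.5236 − 9.7143 = 1.8093; wedge = 73 − 53.0972 = 19.9028.
DWL = ½ × 1.8093 × 19.9028 = $18.01.

$18.01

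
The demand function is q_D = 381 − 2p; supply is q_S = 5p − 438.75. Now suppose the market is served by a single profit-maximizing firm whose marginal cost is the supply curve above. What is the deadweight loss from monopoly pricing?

1309.22

In inverse form: demand p = 190.5 − 0.5q, supply p = 87.75 + 0.2q.
Competitive equilibrium: 190.5 − 0.5q = 87.75 + 0.2q → q* = 146.7857, p* = 117.1071.
Marginal revenue: MR = 190.5 − q. Set MR = MC: 190.5 − q = 87.75 + 0.2q → q_m = 85.625.
Price p_m = 190.5 − 0.5·85.625 = 147.6875; MC(q_m) = 87.75 + 0.2·85.625 = 104.875.
Competitive q* = 146.7857, so Δq = 61.1607; wedge = 147.6875 − 104.875 = 42.8125.
Welfare loss = ½ × 61.1607 × 42.8125 = 1309.22.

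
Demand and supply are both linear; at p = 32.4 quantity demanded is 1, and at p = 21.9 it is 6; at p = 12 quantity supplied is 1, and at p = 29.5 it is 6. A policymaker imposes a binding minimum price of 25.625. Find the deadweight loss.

Demand slope = (21.9 − 32.4)/(6 − 1) = −2.1, so p = 34.5 − 2.1q.
Supply slope = (29.5 − 12)/(6 − 1) = 3.5, so p = 8.5 + 3.5q.
Competitive equilibrium: 34.5 − 2.1q = 8.5 + 3.5q → q* = 4.6429, p* = 24.75.
At the floor p = 25.625, quantity demanded = (34.5 − 25.625)/2.1 = 4.2262.
Sellers' marginal cost at q' = 4.2262: 8.5 + 3.5·4.2262 = 23.2917.
Δq = 4.6429 − 4.2262 = 0.4167; wedge = 25.625 − 23.2917 = 2.3333.
DWL = ½ × 0.4167 × 2.3333 = 0.49.

0.49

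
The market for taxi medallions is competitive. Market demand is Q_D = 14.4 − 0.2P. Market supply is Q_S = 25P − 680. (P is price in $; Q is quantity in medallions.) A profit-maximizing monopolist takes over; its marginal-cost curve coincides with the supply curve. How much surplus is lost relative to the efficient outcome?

$49.38

In inverse form: demand P = 72 − 5Q, supply P = 27.2 + 0.04Q.
Competitive equilibrium: 72 − 5Q = 27.2 + 0.04Q → Q* = 8.8889, P* = 27.5556.
Marginal revenue: MR = 72 − 10Q. Set MR = MC: 72 − 10Q = 27.2 + 0.04Q → Q_m = 4.4622.
Price P_m = 72 − 5·4.4622 = 49.689; MC(Q_m) = 27.2 + 0.04·4.4622 = 27.3785.
Competitive Q* = 8.8889, so ΔQ = 4.4267; wedge = 49.689 − 27.3785 = 22.3105.
DWL = ½ × 4.4267 × 22.3105 = $49.38.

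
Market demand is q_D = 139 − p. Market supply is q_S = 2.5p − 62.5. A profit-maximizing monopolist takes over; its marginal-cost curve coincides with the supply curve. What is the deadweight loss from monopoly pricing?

805.80

In inverse form: demand p = 139 − q, supply p = 25 + 0.4q.
Competitive equilibrium: 139 − q = 25 + 0.4q → q* = 81.4286, p* = 57.5714.
Marginal revenue: MR = 139 − 2q. Set MR = MC: 139 − 2q = 25 + 0.4q → q_m = 47.5.
Price p_m = 139 − 1·47.5 = 91.5; MC(q_m) = 25 + 0.4·47.5 = 44.
Competitive q* = 81.4286, so Δq = 33.9286; wedge = 91.5 − 44 = 47.5.
The triangle = ½ × 33.9286 × 47.5 = 805.80.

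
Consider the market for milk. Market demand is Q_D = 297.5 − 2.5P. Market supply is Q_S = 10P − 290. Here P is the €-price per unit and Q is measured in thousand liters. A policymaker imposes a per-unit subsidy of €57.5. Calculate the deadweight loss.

€3306.25 thousand

In inverse form: demand P = 119 − 0.4Q, supply P = 29 + 0.1Q.
Competitive equilibrium: 119 − 0.4Q = 29 + 0.1Q → Q* = 180, P* = 47.
The subsidy lowers effective supply by 57.5: P = 0.1Q − 28.5.
New quantity: 119 − 0.4Q = 0.1Q − 28.5 → Q' = 295.
Overproduction ΔQ = 295 − 180 = 115; wedge = subsidy = 57.5.
Welfare loss = ½ × 115 × 57.5 = €3306.25 thousand.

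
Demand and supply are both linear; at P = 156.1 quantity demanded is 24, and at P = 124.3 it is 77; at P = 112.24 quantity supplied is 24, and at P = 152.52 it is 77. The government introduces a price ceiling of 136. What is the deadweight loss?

0.66

Demand slope = (124.3 − 156.1)/(77 − 24) = −0.6, so P = 170.5 − 0.6Q.
Supply slope = (152.52 − 112.24)/(77 − 24) = 0.76, so P = 94 + 0.76Q.
Competitive equilibrium: 170.5 − 0.6Q = 94 + 0.76Q → Q* = 56.25, P* = 136.75.
At the ceiling P = 136, quantity supplied = (136 − 94)/0.76 = 55.2632.
Willingness to pay at Q' = 55.2632: 170.5 − 0.6·55.2632 = 137.3421.
ΔQ = 56.25 − 55.2632 = 0.9868; wedge = 137.3421 − 136 = 1.3421.
Deadweight loss = ½ × 0.9868 × 1.3421 = 0.66.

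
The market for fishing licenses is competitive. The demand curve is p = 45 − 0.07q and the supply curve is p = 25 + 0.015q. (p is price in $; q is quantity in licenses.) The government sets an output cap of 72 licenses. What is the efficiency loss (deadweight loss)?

Competitive equilibrium: 45 − 0.07q = 25 + 0.015q → q* = 235.2941, p* = 28.5294.
At q = 72: demand price = 45 − 0.07·72 = 39.96; supply price = 25 + 0.015·72 = 26.08.
Δq = 235.2941 − 72 = 163.2941; wedge = 39.96 − 26.08 = 13.88.
The triangle = ½ × 163.2941 × 13.88 = $1133.26.

$1133.26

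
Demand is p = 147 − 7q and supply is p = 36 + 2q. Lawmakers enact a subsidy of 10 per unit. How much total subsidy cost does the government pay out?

Competitive equilibrium: 147 − 7q = 36 + 2q → q* = 12.3333, p* = 60.6667.
The subsidy lowers effective supply by 10: p = 26 + 2q.
New quantity: 147 − 7q = 26 + 2q → q' = 13.4444.
Total subsidy cost = 10 × 13.4444 = 134.44.

134.44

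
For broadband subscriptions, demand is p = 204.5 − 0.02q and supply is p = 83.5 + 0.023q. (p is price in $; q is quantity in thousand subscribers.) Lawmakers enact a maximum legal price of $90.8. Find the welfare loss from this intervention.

Competitive equilibrium: 204.5 − 0.02q = 83.5 + 0.023q → q* = 2813.953488, p* = 148.22093.
At the ceiling p = 90.8, quantity supplied = (90.8 − 83.5)/0.023 = 317.391304.
Willingness to pay at q' = 317.391304: 204.5 − 0.02·317.391304 = 198.152174.
Δq = 2813.953488 − 317.391304 = 2496.562184; wedge = 198.152174 − 90.8 = 107.352174.
Deadweight loss = ½ × 2496.562184 × 107.352174 = $134005.69 thousand.

$134005.69 thousand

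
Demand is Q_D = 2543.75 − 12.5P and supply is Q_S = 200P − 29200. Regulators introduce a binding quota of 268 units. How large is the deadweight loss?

In inverse form: demand P = 203.5 − 0.08Q, supply P = 146 + 0.005Q.
Competitive equilibrium: 203.5 − 0.08Q = 146 + 0.005Q → Q* = 676.4706, P* = 149.3824.
At Q = 268: demand price = 203.5 − 0.08·268 = 182.06; supply price = 146 + 0.005·268 = 147.34.
ΔQ = 676.4706 − 268 = 408.4706; wedge = 182.06 − 147.34 = 34.72.
The triangle = ½ × 408.4706 × 34.72 = 7091.05.

7091.05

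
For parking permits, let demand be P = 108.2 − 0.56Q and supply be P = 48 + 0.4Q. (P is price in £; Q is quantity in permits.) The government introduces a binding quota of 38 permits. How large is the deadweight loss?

Competitive equilibrium: 108.2 − 0.56Q = 48 + 0.4Q → Q* = 62.7083, P* = 73.0833.
At Q = 38: demand price = 108.2 − 0.56·38 = 86.92; supply price = 48 + 0.4·38 = 63.2.
ΔQ = 62.7083 − 38 = 24.7083; wedge = 86.92 − 63.2 = 23.72.
Deadweight loss = ½ × 24.7083 × 23.72 = £293.04.

£293.04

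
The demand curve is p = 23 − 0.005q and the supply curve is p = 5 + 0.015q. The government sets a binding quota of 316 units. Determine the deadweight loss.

Competitive equilibrium: 23 − 0.005q = 5 + 0.015q → q* = 900, p* = 18.5.
At q = 316: demand price = 23 − 0.005·316 = 21.42; supply price = 5 + 0.015·316 = 9.74.
Δq = 900 − 316 = 584; wedge = 21.42 − 9.74 = 11.68.
Welfare loss = ½ × 584 × 11.68 = 3410.56.

3410.56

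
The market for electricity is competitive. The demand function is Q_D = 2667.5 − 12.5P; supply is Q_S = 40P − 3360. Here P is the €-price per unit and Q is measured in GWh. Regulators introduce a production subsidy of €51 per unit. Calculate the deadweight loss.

€12385.71

In inverse form: demand P = 213.4 − 0.08Q, supply P = 84 + 0.025Q.
Competitive equilibrium: 213.4 − 0.08Q = 84 + 0.025Q → Q* = 1232.381, P* = 114.8095.
The subsidy lowers effective supply by 51: P = 33 + 0.025Q.
New quantity: 213.4 − 0.08Q = 33 + 0.025Q → Q' = 1718.0952.
Overproduction ΔQ = 1718.0952 − 1232.381 = 485.7142; wedge = subsidy = 51.
The triangle = ½ × 485.7142 × 51 = €12385.71.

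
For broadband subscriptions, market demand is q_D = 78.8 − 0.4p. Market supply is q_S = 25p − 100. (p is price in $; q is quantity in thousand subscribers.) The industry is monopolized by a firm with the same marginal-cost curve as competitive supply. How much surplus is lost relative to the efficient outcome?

In inverse form: demand p = 197 − 2.5q, supply p = 4 + 0.04q.
Competitive equilibrium: 197 − 2.5q = 4 + 0.04q → q* = 75.9843, p* = 7.0394.
Marginal revenue: MR = 197 − 5q. Set MR = MC: 197 − 5q = 4 + 0.04q → q_m = 38.2937.
Price p_m = 197 − 2.5·38.2937 = 101.2658; MC(q_m) = 4 + 0.04·38.2937 = 5.5317.
Competitive q* = 75.9843, so Δq = 37.6906; wedge = 101.2658 − 5.5317 = 95.7341.
DWL = ½ × 37.6906 × 95.7341 = $1804.14 thousand.

$1804.14 thousand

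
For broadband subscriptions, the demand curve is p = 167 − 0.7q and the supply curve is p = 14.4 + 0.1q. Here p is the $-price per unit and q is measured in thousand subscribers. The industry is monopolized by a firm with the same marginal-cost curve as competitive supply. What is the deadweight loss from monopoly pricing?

$3169.59 thousand

Competitive equilibrium: 167 − 0.7q = 14.4 + 0.1q → q* = 190.75, p* = 33.475.
Marginal revenue: MR = 167 − 1.4q. Set MR = MC: 167 − 1.4q = 14.4 + 0.1q → q_m = 101.7333.
Price p_m = 167 − 0.7·101.7333 = 95.7867; MC(q_m) = 14.4 + 0.1·101.7333 = 24.5733.
Competitive q* = 190.75, so Δq = 89.0167; wedge = 95.7867 − 24.5733 = 71.2134.
The triangle = ½ × 89.0167 × 71.2134 = $3169.59 thousand.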